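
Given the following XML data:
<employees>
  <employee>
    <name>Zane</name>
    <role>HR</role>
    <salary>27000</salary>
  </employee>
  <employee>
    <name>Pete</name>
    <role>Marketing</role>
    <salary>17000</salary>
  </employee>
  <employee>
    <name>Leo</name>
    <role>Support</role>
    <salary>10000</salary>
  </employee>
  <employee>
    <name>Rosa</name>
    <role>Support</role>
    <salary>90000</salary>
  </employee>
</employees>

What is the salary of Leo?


Searching for <employee> with <name>Leo</name>
Found at position 3
<salary>10000</salary>

ANSWER: 10000


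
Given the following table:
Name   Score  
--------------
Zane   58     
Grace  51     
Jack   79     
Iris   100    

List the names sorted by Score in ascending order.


Sorting by Score (ascending):
  Grace: 51
  Zane: 58
  Jack: 79
  Iris: 100


ANSWER: Grace, Zane, Jack, Iris


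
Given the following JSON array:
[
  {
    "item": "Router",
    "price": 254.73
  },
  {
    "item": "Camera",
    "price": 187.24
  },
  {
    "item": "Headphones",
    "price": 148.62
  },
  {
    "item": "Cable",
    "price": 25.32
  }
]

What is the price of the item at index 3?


Array index 3 -> Cable
price = 25.32

ANSWER: 25.32


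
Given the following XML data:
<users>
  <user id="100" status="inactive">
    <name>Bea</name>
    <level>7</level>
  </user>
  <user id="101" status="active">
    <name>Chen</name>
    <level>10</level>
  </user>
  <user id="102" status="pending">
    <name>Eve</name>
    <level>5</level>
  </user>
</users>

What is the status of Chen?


Finding user with name = Chen
user id="101" status="active"

ANSWER: active


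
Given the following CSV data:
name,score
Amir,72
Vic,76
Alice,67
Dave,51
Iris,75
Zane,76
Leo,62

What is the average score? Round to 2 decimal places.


Scores: 72, 76, 67, 51, 75, 76, 62
Sum = 479
Count = 7
Average = 479 / 7 = 68.43

ANSWER: 68.43


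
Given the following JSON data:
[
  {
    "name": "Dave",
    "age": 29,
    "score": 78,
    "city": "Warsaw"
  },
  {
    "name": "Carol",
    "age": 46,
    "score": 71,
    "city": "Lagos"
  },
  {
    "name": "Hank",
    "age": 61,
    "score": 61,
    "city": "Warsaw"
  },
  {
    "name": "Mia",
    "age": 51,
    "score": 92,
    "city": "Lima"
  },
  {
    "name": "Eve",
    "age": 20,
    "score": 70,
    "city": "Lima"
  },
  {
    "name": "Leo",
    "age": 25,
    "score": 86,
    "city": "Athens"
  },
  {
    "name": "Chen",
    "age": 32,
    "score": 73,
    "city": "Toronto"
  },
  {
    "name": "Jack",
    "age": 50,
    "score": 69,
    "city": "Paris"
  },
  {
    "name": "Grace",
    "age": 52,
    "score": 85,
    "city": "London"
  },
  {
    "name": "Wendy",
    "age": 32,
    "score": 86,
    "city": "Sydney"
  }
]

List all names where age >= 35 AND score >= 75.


Checking both conditions:
  Dave (age=29, score=78) -> no
  Carol (age=46, score=71) -> no
  Hank (age=61, score=61) -> no
  Mia (age=51, score=92) -> YES
  Eve (age=20, score=70) -> no
  Leo (age=25, score=86) -> no
  Chen (age=32, score=73) -> no
  Jack (age=50, score=69) -> no
  Grace (age=52, score=85) -> YES
  Wendy (age=32, score=86) -> no


ANSWER: Mia, Grace


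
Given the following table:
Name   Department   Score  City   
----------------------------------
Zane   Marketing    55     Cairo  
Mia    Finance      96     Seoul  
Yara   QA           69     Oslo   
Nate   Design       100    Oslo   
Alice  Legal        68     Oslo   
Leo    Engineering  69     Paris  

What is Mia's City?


Row 2: Mia
City = Seoul

ANSWER: Seoul


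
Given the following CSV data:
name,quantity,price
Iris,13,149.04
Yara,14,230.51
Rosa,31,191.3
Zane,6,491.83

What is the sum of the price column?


Values in 'price' column:
  Row 1: 149.04
  Row 2: 230.51
  Row 3: 191.3
  Row 4: 491.83
Sum = 149.04 + 230.51 + 191.3 + 491.83 = 1062.68

ANSWER: 1062.68


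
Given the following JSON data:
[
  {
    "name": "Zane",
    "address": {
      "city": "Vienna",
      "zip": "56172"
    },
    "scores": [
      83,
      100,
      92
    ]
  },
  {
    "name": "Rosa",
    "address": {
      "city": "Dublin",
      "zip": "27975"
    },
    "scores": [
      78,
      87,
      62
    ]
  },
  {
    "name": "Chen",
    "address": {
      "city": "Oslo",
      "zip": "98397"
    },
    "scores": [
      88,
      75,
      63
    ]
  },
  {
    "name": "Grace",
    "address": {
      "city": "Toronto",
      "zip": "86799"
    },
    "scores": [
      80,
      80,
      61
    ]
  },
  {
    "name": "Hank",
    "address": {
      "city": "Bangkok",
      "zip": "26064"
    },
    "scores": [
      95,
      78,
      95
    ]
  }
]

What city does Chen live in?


Path: records[2].address.city
Value: Oslo

ANSWER: Oslo


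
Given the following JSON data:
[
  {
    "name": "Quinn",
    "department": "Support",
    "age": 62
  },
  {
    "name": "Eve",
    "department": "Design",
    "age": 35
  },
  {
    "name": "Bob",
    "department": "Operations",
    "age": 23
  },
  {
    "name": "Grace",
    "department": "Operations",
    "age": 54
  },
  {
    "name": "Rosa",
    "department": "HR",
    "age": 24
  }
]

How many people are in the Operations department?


Scanning records for department = Operations
  Record 2: Bob
  Record 3: Grace
Count: 2

ANSWER: 2


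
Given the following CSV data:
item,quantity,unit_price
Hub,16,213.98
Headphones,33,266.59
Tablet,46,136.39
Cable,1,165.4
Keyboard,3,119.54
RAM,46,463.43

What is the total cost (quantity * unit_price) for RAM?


Row: RAM
quantity = 46
unit_price = 463.43
total = 46 * 463.43 = 21317.78

ANSWER: 21317.78


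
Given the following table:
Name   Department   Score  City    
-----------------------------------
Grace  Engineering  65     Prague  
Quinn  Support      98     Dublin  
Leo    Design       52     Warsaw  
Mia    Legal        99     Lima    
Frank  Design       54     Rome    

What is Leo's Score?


Row 3: Leo
Score = 52

ANSWER: 52


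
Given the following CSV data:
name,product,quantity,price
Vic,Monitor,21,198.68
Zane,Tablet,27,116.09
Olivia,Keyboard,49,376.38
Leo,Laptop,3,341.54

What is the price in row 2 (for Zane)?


Row 2: Zane
Column 'price' = 116.09

ANSWER: 116.09


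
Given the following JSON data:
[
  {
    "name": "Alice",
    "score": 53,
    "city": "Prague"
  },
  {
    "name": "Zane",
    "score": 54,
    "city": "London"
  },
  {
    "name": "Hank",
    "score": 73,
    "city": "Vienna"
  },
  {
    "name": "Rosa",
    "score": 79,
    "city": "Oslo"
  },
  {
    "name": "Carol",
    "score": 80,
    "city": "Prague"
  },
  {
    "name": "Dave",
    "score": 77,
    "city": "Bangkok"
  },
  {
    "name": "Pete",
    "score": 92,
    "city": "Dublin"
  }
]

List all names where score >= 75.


Filtering records where score >= 75:
  Alice (score=53) -> no
  Zane (score=54) -> no
  Hank (score=73) -> no
  Rosa (score=79) -> YES
  Carol (score=80) -> YES
  Dave (score=77) -> YES
  Pete (score=92) -> YES


ANSWER: Rosa, Carol, Dave, Pete


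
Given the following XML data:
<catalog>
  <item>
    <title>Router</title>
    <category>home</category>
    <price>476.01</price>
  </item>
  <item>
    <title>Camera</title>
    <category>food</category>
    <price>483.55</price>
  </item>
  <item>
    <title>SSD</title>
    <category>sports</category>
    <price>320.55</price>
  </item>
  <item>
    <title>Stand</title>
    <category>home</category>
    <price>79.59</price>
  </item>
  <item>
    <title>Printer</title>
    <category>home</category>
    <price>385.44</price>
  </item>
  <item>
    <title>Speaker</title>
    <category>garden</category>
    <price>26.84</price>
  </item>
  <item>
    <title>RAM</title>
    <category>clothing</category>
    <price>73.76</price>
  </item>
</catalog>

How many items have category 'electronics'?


Scanning <item> elements for <category>electronics</category>:
Count: 0

ANSWER: 0


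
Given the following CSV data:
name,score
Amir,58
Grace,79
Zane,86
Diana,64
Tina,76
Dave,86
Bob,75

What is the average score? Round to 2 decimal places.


Scores: 58, 79, 86, 64, 76, 86, 75
Sum = 524
Count = 7
Average = 524 / 7 = 74.86

ANSWER: 74.86


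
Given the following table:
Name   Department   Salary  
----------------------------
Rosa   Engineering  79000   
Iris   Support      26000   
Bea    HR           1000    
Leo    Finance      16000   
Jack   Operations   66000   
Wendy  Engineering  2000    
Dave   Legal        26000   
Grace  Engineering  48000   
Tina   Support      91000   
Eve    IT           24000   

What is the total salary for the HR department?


HR department members:
  Bea: 1000
Total = 1000 = 1000

ANSWER: 1000


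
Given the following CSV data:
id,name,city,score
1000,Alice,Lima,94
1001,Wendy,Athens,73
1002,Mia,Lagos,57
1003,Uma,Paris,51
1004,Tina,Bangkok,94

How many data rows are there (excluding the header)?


Counting rows (excluding header):
Header: id,name,city,score
Data rows: 5

ANSWER: 5


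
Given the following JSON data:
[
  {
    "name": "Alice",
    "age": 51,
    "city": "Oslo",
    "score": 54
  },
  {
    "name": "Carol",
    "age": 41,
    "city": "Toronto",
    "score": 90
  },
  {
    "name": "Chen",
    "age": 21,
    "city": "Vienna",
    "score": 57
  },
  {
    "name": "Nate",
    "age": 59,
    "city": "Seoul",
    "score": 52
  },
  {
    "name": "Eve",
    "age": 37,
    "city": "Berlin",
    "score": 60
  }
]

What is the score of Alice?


Looking up record where name = Alice
Record index: 0
Field 'score' = 54

ANSWER: 54


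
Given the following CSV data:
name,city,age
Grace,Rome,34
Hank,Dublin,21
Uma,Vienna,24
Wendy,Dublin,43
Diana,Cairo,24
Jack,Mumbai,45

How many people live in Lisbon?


Scanning city column for 'Lisbon':
Total matches: 0

ANSWER: 0


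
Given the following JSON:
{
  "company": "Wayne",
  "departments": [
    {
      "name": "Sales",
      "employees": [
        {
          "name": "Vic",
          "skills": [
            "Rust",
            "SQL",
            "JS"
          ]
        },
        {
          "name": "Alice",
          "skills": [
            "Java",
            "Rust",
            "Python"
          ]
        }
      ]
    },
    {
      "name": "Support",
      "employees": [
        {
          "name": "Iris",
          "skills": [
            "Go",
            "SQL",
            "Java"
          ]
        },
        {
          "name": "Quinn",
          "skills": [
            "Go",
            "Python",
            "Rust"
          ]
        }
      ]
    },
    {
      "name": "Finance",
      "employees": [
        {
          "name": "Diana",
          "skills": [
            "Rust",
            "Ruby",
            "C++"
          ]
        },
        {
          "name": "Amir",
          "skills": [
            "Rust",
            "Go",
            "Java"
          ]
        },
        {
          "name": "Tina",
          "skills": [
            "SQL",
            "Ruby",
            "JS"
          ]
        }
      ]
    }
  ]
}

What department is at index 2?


Path: departments[2].name
Value: Finance

ANSWER: Finance


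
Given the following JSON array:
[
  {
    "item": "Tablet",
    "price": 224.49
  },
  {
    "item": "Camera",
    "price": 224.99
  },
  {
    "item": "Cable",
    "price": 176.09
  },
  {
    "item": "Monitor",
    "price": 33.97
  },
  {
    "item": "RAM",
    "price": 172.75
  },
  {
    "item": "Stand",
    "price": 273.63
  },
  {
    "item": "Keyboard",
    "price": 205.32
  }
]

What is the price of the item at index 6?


Array index 6 -> Keyboard
price = 205.32

ANSWER: 205.32


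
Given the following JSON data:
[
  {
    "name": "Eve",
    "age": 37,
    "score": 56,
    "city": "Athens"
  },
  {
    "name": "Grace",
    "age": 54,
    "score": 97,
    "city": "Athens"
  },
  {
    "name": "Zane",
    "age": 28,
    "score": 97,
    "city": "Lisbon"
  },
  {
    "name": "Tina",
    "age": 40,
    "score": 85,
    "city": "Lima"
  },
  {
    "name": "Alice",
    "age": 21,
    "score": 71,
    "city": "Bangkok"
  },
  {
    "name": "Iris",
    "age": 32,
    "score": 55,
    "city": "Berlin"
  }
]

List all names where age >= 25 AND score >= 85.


Checking both conditions:
  Eve (age=37, score=56) -> no
  Grace (age=54, score=97) -> YES
  Zane (age=28, score=97) -> YES
  Tina (age=40, score=85) -> YES
  Alice (age=21, score=71) -> no
  Iris (age=32, score=55) -> no


ANSWER: Grace, Zane, Tina


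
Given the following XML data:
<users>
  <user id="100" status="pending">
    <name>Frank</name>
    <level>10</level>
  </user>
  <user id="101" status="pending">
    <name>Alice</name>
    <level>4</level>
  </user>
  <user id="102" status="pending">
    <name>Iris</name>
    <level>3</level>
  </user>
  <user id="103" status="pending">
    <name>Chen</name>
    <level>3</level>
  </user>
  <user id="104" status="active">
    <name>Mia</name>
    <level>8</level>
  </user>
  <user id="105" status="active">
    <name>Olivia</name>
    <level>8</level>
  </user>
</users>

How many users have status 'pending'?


Counting users with status='pending':
  Frank (id=100) -> MATCH
  Alice (id=101) -> MATCH
  Iris (id=102) -> MATCH
  Chen (id=103) -> MATCH
Count: 4

ANSWER: 4


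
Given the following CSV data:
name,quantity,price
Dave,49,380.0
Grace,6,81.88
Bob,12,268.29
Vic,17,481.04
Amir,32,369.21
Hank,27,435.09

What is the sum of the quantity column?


Values in 'quantity' column:
  Row 1: 49
  Row 2: 6
  Row 3: 12
  Row 4: 17
  Row 5: 32
  Row 6: 27
Sum = 49 + 6 + 12 + 17 + 32 + 27 = 143

ANSWER: 143


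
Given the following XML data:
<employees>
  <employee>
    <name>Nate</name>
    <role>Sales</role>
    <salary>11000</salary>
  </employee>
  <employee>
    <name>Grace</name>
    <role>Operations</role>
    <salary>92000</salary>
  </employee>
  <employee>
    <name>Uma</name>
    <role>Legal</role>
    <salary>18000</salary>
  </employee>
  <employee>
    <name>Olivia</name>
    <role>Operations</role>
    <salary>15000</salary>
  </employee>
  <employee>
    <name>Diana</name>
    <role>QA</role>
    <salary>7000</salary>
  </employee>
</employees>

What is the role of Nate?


Searching for <employee> with <name>Nate</name>
Found at position 1
<role>Sales</role>

ANSWER: Sales


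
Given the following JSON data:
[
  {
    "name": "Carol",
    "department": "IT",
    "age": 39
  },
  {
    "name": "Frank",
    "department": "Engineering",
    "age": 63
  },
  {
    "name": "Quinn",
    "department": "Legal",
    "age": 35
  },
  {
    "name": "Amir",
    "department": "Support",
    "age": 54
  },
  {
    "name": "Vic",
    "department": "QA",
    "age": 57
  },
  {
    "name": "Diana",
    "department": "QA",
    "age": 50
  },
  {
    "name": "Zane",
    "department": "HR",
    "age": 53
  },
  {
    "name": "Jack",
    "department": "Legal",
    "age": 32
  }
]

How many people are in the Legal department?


Scanning records for department = Legal
  Record 2: Quinn
  Record 7: Jack
Count: 2

ANSWER: 2


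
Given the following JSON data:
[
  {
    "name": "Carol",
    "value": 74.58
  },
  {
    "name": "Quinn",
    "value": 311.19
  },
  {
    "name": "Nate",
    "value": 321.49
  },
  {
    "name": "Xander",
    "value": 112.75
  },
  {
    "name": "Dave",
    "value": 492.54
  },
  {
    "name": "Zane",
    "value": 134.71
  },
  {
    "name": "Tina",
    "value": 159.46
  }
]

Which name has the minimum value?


Comparing values:
  Carol: 74.58
  Quinn: 311.19
  Nate: 321.49
  Xander: 112.75
  Dave: 492.54
  Zane: 134.71
  Tina: 159.46
Minimum: Carol (74.58)

ANSWER: Carol


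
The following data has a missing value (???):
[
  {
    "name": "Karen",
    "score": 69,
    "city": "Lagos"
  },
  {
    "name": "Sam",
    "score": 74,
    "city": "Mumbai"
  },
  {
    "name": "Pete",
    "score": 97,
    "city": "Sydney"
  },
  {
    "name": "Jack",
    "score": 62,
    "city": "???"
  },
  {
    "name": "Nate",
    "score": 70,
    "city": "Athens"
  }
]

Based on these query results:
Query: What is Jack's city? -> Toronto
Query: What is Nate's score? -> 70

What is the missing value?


The missing value is Jack's city
From query: Jack's city = Toronto

ANSWER: Toronto


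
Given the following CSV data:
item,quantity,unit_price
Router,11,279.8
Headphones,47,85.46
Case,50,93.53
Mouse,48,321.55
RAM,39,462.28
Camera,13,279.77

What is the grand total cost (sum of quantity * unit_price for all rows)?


Computing row totals:
  Router: 11 * 279.8 = 3077.8
  Headphones: 47 * 85.46 = 4016.62
  Case: 50 * 93.53 = 4676.5
  Mouse: 48 * 321.55 = 15434.4
  RAM: 39 * 462.28 = 18028.92
  Camera: 13 * 279.77 = 3637.01
Grand total = 3077.8 + 4016.62 + 4676.5 + 15434.4 + 18028.92 + 3637.01 = 48871.25

ANSWER: 48871.25


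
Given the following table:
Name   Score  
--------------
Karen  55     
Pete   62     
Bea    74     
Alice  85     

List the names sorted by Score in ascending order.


Sorting by Score (ascending):
  Karen: 55
  Pete: 62
  Bea: 74
  Alice: 85


ANSWER: Karen, Pete, Bea, Alice


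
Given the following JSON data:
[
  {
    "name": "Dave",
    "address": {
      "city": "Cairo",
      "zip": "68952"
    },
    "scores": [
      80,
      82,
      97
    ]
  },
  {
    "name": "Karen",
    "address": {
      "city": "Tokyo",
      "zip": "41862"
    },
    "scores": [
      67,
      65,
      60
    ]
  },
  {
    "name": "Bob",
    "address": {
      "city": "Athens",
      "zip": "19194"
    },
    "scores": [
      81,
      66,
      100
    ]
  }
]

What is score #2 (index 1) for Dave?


Path: records[0].scores[1]
Value: 82

ANSWER: 82


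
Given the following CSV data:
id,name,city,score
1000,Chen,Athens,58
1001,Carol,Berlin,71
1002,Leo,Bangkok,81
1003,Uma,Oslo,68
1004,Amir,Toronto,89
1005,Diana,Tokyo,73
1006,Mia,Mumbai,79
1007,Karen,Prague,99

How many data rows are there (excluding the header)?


Counting rows (excluding header):
Header: id,name,city,score
Data rows: 8

ANSWER: 8


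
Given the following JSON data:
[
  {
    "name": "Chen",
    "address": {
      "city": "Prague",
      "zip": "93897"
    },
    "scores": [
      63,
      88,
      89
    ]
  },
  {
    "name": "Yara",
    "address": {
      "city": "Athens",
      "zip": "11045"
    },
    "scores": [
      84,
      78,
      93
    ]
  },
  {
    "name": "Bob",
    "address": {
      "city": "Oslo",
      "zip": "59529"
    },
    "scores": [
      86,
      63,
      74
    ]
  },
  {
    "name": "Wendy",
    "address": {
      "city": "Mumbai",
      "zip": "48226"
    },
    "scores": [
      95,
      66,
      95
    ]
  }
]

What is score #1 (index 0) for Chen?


Path: records[0].scores[0]
Value: 63

ANSWER: 63


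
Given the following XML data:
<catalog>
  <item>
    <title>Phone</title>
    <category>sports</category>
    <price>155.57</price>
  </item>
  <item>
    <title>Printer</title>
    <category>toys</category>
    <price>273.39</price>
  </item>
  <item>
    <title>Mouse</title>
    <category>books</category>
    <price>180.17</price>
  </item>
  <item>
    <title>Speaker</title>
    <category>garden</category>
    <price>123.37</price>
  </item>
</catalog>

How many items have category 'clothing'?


Scanning <item> elements for <category>clothing</category>:
Count: 0

ANSWER: 0


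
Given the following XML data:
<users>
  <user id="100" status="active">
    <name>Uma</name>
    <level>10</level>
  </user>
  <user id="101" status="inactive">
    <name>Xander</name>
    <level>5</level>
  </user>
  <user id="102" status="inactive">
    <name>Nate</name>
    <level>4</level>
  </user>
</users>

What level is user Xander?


Finding user: Xander
<level>5</level>

ANSWER: 5


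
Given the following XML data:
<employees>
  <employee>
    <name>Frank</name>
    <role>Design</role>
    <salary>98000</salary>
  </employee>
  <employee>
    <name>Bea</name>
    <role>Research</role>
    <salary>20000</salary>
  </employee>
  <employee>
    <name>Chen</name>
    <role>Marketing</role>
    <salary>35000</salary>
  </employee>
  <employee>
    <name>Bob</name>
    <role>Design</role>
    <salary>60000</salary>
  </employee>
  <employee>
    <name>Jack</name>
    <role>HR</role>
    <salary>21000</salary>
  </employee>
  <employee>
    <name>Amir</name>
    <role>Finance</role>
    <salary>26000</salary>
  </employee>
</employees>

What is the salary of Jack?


Searching for <employee> with <name>Jack</name>
Found at position 5
<salary>21000</salary>

ANSWER: 21000


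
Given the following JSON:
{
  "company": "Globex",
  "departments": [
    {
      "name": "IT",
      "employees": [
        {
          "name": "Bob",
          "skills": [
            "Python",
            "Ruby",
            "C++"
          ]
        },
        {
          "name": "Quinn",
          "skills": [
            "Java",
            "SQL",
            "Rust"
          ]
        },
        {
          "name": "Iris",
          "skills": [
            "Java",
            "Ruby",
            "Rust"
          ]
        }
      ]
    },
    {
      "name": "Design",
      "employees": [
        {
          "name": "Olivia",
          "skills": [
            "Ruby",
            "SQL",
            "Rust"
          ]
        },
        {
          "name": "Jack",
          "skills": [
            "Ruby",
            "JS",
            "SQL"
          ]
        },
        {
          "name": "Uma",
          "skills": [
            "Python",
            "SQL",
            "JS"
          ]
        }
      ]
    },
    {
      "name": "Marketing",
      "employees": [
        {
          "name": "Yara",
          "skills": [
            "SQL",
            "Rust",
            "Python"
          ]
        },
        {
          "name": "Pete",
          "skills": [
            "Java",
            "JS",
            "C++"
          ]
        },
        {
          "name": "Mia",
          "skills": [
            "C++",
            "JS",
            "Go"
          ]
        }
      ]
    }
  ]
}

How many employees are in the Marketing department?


Path: departments[2].employees
Count: 3

ANSWER: 3


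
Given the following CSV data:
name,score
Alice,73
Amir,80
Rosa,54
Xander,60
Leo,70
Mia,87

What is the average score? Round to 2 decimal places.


Scores: 73, 80, 54, 60, 70, 87
Sum = 424
Count = 6
Average = 424 / 6 = 70.67

ANSWER: 70.67


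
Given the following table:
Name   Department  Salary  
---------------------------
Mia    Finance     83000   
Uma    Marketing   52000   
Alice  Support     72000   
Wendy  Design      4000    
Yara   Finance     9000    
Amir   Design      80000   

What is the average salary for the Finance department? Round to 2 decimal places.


Finance department members:
  Mia: 83000
  Yara: 9000
Sum = 92000
Count = 2
Average = 92000 / 2 = 46000.00

ANSWER: 46000.00


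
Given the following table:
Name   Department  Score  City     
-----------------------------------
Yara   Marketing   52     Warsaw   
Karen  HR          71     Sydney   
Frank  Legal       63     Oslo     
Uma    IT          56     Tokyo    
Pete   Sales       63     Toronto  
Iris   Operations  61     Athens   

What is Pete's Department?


Row 5: Pete
Department = Sales

ANSWER: Sales


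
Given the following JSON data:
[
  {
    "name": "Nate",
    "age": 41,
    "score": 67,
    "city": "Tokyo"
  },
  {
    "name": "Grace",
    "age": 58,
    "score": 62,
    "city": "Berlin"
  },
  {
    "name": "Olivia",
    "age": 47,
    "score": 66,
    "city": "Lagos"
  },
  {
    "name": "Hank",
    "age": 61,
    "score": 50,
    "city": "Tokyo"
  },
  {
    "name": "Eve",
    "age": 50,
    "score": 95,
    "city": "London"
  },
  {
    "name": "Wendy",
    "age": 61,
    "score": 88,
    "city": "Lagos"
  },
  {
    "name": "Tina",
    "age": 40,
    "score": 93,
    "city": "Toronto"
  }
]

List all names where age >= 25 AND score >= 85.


Checking both conditions:
  Nate (age=41, score=67) -> no
  Grace (age=58, score=62) -> no
  Olivia (age=47, score=66) -> no
  Hank (age=61, score=50) -> no
  Eve (age=50, score=95) -> YES
  Wendy (age=61, score=88) -> YES
  Tina (age=40, score=93) -> YES


ANSWER: Eve, Wendy, Tina


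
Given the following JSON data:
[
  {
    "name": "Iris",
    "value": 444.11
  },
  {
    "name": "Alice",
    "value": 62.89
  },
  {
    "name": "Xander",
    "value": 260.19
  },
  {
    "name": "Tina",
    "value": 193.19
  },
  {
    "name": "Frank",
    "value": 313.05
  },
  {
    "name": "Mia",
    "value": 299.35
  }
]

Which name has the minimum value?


Comparing values:
  Iris: 444.11
  Alice: 62.89
  Xander: 260.19
  Tina: 193.19
  Frank: 313.05
  Mia: 299.35
Minimum: Alice (62.89)

ANSWER: Alice


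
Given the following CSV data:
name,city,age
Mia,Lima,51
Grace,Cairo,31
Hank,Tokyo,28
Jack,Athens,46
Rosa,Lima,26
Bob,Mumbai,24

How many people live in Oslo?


Scanning city column for 'Oslo':
Total matches: 0

ANSWER: 0


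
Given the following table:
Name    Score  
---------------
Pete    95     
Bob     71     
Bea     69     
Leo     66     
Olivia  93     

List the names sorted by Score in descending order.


Sorting by Score (descending):
  Pete: 95
  Olivia: 93
  Bob: 71
  Bea: 69
  Leo: 66


ANSWER: Pete, Olivia, Bob, Bea, Leo


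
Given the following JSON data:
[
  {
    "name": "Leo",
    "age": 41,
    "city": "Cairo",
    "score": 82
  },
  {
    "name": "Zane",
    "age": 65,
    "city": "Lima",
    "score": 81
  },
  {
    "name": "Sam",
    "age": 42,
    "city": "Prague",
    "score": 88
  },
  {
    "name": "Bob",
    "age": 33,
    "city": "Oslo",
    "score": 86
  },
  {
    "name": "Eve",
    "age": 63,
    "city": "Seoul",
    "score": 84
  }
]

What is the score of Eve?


Looking up record where name = Eve
Record index: 4
Field 'score' = 84

ANSWER: 84


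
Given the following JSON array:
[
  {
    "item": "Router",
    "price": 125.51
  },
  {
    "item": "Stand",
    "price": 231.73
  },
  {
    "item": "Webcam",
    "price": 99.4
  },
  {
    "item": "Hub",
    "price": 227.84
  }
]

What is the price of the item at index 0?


Array index 0 -> Router
price = 125.51

ANSWER: 125.51


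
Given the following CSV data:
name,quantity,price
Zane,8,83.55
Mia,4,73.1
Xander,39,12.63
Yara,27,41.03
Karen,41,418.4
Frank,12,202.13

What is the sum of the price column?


Values in 'price' column:
  Row 1: 83.55
  Row 2: 73.1
  Row 3: 12.63
  Row 4: 41.03
  Row 5: 418.4
  Row 6: 202.13
Sum = 83.55 + 73.1 + 12.63 + 41.03 + 418.4 + 202.13 = 830.84

ANSWER: 830.84


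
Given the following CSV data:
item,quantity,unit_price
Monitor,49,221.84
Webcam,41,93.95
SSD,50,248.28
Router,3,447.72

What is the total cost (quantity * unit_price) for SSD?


Row: SSD
quantity = 50
unit_price = 248.28
total = 50 * 248.28 = 12414.0

ANSWER: 12414.0


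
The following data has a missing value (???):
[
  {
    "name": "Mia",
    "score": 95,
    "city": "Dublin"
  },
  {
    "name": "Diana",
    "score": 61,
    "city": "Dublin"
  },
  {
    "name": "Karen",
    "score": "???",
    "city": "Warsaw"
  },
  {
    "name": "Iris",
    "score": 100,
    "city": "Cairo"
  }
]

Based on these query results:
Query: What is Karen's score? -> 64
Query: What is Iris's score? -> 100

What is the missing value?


The missing value is Karen's score
From query: Karen's score = 64

ANSWER: 64


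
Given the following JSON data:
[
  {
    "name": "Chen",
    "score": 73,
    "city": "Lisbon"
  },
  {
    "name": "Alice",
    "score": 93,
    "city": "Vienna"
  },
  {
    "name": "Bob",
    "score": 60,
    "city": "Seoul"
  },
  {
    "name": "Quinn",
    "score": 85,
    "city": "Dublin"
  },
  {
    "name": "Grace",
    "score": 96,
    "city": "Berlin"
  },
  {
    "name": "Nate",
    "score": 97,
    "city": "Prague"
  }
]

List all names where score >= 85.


Filtering records where score >= 85:
  Chen (score=73) -> no
  Alice (score=93) -> YES
  Bob (score=60) -> no
  Quinn (score=85) -> YES
  Grace (score=96) -> YES
  Nate (score=97) -> YES


ANSWER: Alice, Quinn, Grace, Nate


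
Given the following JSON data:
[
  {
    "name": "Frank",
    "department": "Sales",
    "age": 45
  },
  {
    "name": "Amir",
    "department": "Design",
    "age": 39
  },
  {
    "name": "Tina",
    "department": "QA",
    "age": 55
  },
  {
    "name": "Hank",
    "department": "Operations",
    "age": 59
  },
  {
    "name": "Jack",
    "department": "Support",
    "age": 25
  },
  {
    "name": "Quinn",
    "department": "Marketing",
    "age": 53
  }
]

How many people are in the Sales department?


Scanning records for department = Sales
  Record 0: Frank
Count: 1

ANSWER: 1


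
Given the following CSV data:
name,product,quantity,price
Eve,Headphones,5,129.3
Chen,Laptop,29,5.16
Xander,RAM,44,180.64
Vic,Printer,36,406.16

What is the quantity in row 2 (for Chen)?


Row 2: Chen
Column 'quantity' = 29

ANSWER: 29


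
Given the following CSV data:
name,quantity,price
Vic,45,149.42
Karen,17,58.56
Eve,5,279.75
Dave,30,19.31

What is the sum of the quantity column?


Values in 'quantity' column:
  Row 1: 45
  Row 2: 17
  Row 3: 5
  Row 4: 30
Sum = 45 + 17 + 5 + 30 = 97

ANSWER: 97


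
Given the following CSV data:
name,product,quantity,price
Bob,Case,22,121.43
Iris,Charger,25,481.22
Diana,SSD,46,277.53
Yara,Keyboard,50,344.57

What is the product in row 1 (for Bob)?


Row 1: Bob
Column 'product' = Case

ANSWER: Case


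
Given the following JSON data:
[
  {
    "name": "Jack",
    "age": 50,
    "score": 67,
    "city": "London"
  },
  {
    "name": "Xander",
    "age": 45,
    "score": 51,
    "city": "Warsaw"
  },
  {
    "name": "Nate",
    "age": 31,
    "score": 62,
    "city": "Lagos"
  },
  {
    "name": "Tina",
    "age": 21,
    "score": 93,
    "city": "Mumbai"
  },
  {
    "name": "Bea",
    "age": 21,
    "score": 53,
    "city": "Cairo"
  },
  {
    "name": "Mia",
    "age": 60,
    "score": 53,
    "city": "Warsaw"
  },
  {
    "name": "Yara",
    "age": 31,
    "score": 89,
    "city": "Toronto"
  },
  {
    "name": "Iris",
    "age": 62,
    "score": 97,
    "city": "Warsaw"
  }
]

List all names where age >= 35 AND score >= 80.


Checking both conditions:
  Jack (age=50, score=67) -> no
  Xander (age=45, score=51) -> no
  Nate (age=31, score=62) -> no
  Tina (age=21, score=93) -> no
  Bea (age=21, score=53) -> no
  Mia (age=60, score=53) -> no
  Yara (age=31, score=89) -> no
  Iris (age=62, score=97) -> YES


ANSWER: Iris


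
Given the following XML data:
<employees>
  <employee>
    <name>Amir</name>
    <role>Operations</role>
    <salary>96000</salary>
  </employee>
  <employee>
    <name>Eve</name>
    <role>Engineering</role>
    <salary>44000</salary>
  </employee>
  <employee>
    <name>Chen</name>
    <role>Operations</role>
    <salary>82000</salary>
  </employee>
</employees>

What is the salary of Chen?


Searching for <employee> with <name>Chen</name>
Found at position 3
<salary>82000</salary>

ANSWER: 82000


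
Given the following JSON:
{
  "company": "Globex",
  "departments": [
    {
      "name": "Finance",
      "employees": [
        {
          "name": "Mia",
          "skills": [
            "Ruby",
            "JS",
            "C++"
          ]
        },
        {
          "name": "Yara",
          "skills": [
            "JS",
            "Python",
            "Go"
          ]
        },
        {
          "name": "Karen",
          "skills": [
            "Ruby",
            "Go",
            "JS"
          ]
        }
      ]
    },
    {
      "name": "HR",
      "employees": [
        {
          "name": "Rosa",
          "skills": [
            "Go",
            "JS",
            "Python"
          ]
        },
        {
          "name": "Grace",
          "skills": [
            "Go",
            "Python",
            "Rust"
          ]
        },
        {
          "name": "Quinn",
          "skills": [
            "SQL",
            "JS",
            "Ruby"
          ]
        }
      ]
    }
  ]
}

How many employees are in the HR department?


Path: departments[1].employees
Count: 3

ANSWER: 3


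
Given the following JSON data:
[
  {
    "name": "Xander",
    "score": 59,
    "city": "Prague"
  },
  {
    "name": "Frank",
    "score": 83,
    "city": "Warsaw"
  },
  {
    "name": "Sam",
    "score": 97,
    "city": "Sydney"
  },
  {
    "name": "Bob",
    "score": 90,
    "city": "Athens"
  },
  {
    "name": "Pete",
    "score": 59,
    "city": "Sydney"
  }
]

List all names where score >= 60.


Filtering records where score >= 60:
  Xander (score=59) -> no
  Frank (score=83) -> YES
  Sam (score=97) -> YES
  Bob (score=90) -> YES
  Pete (score=59) -> no


ANSWER: Frank, Sam, Bob


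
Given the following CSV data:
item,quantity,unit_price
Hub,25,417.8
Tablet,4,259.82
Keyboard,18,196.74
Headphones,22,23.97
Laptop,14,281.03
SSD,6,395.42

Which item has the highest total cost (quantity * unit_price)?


Computing row totals:
  Hub: 10445.0
  Tablet: 1039.28
  Keyboard: 3541.32
  Headphones: 527.34
  Laptop: 3934.42
  SSD: 2372.52
Maximum: Hub (10445.0)

ANSWER: Hub


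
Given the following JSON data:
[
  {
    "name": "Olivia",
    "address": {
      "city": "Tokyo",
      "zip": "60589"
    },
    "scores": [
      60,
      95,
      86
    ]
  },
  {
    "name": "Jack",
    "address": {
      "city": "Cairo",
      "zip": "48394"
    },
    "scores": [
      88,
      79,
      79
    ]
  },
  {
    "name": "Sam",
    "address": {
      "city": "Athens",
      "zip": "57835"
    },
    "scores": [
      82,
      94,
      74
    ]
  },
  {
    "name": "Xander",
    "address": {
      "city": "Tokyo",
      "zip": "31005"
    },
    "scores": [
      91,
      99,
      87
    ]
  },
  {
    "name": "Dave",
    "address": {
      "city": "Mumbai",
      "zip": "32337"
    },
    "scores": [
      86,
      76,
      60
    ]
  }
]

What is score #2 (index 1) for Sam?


Path: records[2].scores[1]
Value: 94

ANSWER: 94


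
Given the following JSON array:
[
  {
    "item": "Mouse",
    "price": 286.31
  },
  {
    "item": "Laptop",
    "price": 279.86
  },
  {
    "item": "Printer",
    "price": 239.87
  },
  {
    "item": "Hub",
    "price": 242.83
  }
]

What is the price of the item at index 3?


Array index 3 -> Hub
price = 242.83

ANSWER: 242.83


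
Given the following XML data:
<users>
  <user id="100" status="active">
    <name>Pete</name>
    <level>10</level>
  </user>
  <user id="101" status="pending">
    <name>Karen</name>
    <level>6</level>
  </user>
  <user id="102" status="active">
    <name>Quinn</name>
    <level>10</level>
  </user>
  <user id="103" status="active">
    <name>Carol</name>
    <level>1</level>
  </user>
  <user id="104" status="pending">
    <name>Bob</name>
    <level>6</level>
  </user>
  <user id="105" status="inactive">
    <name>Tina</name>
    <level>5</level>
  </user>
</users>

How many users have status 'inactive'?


Counting users with status='inactive':
  Tina (id=105) -> MATCH
Count: 1

ANSWER: 1


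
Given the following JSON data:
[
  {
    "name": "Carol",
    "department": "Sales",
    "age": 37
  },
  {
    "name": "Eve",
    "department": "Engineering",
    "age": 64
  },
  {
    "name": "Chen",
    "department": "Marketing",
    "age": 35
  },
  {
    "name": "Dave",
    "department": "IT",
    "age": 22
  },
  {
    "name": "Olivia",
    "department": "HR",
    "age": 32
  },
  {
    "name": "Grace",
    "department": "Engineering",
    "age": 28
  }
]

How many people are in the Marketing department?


Scanning records for department = Marketing
  Record 2: Chen
Count: 1

ANSWER: 1


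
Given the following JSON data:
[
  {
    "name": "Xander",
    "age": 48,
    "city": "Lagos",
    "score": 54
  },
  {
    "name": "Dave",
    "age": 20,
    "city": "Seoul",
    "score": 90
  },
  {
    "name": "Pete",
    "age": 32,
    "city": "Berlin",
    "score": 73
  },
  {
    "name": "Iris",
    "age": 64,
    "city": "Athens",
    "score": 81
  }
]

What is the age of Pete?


Looking up record where name = Pete
Record index: 2
Field 'age' = 32

ANSWER: 32


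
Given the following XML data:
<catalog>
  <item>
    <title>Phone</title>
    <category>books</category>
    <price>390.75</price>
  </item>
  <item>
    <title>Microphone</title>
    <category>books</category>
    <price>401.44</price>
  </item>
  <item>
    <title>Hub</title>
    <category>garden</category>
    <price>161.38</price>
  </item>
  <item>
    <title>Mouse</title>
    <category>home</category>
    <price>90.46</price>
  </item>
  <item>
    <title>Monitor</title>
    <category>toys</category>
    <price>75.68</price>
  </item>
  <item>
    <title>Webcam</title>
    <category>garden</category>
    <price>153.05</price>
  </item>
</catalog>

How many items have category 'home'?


Scanning <item> elements for <category>home</category>:
  Item 4: Mouse -> MATCH
Count: 1

ANSWER: 1


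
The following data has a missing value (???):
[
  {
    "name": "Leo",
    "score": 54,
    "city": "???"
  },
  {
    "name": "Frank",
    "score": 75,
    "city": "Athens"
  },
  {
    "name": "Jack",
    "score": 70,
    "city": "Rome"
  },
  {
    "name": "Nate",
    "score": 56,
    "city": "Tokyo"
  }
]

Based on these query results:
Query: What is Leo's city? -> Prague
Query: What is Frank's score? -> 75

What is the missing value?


The missing value is Leo's city
From query: Leo's city = Prague

ANSWER: Prague


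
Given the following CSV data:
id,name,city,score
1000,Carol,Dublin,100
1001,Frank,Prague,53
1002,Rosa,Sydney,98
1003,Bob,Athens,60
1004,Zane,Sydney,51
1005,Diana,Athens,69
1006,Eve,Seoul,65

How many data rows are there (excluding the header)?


Counting rows (excluding header):
Header: id,name,city,score
Data rows: 7

ANSWER: 7


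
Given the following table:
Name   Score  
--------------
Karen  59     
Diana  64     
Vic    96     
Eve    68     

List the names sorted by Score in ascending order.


Sorting by Score (ascending):
  Karen: 59
  Diana: 64
  Eve: 68
  Vic: 96


ANSWER: Karen, Diana, Eve, Vic


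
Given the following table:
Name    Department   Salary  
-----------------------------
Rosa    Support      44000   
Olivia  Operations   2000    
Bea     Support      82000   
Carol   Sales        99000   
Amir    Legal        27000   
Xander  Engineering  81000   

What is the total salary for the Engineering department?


Engineering department members:
  Xander: 81000
Total = 81000 = 81000

ANSWER: 81000


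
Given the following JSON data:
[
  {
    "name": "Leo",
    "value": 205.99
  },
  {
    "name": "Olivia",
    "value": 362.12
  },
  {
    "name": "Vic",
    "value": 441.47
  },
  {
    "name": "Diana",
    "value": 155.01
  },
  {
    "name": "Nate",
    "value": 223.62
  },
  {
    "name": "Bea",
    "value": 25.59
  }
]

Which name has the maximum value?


Comparing values:
  Leo: 205.99
  Olivia: 362.12
  Vic: 441.47
  Diana: 155.01
  Nate: 223.62
  Bea: 25.59
Maximum: Vic (441.47)

ANSWER: Vic


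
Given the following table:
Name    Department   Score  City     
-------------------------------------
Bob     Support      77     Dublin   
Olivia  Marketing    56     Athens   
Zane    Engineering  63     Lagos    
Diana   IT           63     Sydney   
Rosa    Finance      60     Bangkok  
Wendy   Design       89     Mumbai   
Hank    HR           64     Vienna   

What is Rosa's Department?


Row 5: Rosa
Department = Finance

ANSWER: Finance


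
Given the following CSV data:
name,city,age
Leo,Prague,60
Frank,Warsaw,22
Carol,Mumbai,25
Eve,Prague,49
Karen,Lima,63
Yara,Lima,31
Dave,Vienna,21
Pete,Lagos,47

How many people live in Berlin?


Scanning city column for 'Berlin':
Total matches: 0

ANSWER: 0


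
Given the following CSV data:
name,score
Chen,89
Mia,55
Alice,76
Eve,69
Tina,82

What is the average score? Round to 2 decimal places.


Scores: 89, 55, 76, 69, 82
Sum = 371
Count = 5
Average = 371 / 5 = 74.20

ANSWER: 74.20


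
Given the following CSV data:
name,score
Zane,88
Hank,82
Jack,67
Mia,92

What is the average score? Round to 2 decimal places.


Scores: 88, 82, 67, 92
Sum = 329
Count = 4
Average = 329 / 4 = 82.25

ANSWER: 82.25


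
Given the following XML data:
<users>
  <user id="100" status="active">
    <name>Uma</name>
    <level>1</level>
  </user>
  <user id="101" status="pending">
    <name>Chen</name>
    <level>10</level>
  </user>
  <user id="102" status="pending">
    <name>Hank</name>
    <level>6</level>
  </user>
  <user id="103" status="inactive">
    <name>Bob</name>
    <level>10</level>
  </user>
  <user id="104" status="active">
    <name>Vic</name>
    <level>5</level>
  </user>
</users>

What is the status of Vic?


Finding user with name = Vic
user id="104" status="active"

ANSWER: active
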